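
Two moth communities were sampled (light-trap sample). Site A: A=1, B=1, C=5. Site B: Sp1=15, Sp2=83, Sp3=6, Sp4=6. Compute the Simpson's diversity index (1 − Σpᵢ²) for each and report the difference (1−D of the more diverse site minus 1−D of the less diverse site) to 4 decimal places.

0.0429

Site A: N=7, proportions 0.142857, 0.142857, 0.714286, giving 1−D = 0.448980 (working shown to 6 dp, full precision carried).
Site B: N=110, proportions 0.136364, 0.754545, 0.054545, 0.054545, giving 1−D = 0.406116.
Difference = |0.448980 − 0.406116| = 0.042864, i.e. 0.0429 to 4 decimal places.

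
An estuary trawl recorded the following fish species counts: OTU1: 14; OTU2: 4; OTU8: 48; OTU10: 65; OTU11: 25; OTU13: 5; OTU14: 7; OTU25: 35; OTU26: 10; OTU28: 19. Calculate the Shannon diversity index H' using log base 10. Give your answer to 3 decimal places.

Total N = 14+4+48+65+25+5+7+35+10+19 = 232, so the proportions are 0.06034, 0.01724, 0.2069, 0.28017, 0.10776, 0.02155, 0.03017, 0.15086, 0.0431, 0.0819 (working shown to 5 dp, full precision carried).
Each pᵢ log₁₀ pᵢ term: 0.06034×(-1.21936)=-0.07358, 0.01724×(-1.76343)=-0.03040, 0.2069×(-0.68425)=-0.14157, 0.28017×(-0.55257)=-0.15482, 0.10776×(-0.96755)=-0.10426, 0.02155×(-1.66652)=-0.03592, 0.03017×(-1.52039)=-0.04587, 0.15086×(-0.82142)=-0.12392, 0.0431×(-1.36549)=-0.05886, 0.0819×(-1.08673)=-0.08900.
Sum = -0.85820, so H' = 0.858.

0.858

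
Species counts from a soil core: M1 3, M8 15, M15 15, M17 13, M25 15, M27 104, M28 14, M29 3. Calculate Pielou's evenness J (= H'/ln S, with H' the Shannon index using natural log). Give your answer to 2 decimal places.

0.70

Total N = 3+15+15+13+15+104+14+3 = 182, so the proportions are 0.0165, 0.0824, 0.0824, 0.0714, 0.0824, 0.5714, 0.0769, 0.0165 (working shown to 4 dp, full precision carried).
H' = −Σ pᵢ ln pᵢ = −((-0.0677) + (-0.2057) + (-0.2057) + (-0.1885) + (-0.2057) + (-0.3198) + (-0.1973) + (-0.0677)) = 1.4581.
With S = 8 species, ln S = 2.0794, so J = 1.4581/2.0794 = 0.7012, i.e. 0.70 to 2 decimal places.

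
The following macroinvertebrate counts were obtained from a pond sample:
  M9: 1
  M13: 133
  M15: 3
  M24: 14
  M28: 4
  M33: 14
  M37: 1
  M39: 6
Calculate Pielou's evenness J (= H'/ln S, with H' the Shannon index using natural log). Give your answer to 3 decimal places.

Total N = 1+133+3+14+4+14+1+6 = 176, so the proportions are 0.00568, 0.75568, 0.01705, 0.07955, 0.02273, 0.07955, 0.00568, 0.03409 (working shown to 5 dp, full precision carried).
H' = −Σ pᵢ ln pᵢ = −((-0.02938) + (-0.21169) + (-0.06941) + (-0.20136) + (-0.08600) + (-0.20136) + (-0.02938) + (-0.11518)) = 0.94377.
With S = 8 species, ln S = 2.07944, so J = 0.94377/2.07944 = 0.45386, i.e. 0.454 to 3 decimal places.

0.454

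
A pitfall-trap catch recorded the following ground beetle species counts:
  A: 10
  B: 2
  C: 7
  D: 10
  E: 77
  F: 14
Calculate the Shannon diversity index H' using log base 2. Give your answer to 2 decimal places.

Total N = 10+2+7+10+77+14 = 120, so the proportions are 0.0833, 0.0167, 0.0583, 0.0833, 0.6417, 0.1167 (working shown to 4 dp, full precision carried).
Each pᵢ log₂ pᵢ term: 0.0833×(-3.5850)=-0.2987, 0.0167×(-5.9069)=-0.0984, 0.0583×(-4.0995)=-0.2391, 0.0833×(-3.5850)=-0.2987, 0.6417×(-0.6401)=-0.4107, 0.1167×(-3.0995)=-0.3616.
Sum = -1.7074, so H' = 1.71.

1.71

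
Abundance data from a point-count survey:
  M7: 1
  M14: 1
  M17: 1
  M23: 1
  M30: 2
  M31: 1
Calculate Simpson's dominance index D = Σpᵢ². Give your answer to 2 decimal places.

Total N = 1+1+1+1+2+1 = 7, so the proportions are 0.1429, 0.1429, 0.1429, 0.1429, 0.2857, 0.1429 (working shown to 4 dp, full precision carried).
D = 0.1429² + 0.1429² + 0.1429² + 0.1429² + 0.2857² + 0.1429² = 0.0204 + 0.0204 + 0.0204 + 0.0204 + 0.0816 + 0.0204 = 0.1837.
To 2 decimal places, D = 0.18.

0.18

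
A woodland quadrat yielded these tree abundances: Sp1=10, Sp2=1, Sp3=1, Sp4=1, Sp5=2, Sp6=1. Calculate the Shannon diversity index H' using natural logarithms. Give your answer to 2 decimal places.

1.25

Total N = 10+1+1+1+2+1 = 16, so the proportions are 0.625, 0.0625, 0.0625, 0.0625, 0.125, 0.0625 (working shown to 4 dp, full precision carried).
Each pᵢ ln pᵢ term: 0.625×(-0.4700)=-0.2938, 0.0625×(-2.7726)=-0.1733, 0.0625×(-2.7726)=-0.1733, 0.0625×(-2.7726)=-0.1733, 0.125×(-2.0794)=-0.2599, 0.0625×(-2.7726)=-0.1733.
Sum = -1.2468, so H' = 1.25.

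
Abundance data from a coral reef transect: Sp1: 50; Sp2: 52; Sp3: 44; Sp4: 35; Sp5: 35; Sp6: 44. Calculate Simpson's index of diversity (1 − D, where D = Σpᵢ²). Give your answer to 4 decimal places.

Total N = 50+52+44+35+35+44 = 260, so the proportions are 0.192308, 0.2, 0.169231, 0.134615, 0.134615, 0.169231 (working shown to 6 dp, full precision carried).
D = 0.192308² + 0.2² + 0.169231² + 0.134615² + 0.134615² + 0.169231² = 0.036982 + 0.040000 + 0.028639 + 0.018121 + 0.018121 + 0.028639 = 0.170503.
So 1 − D = 0.829497, i.e. 0.8295 to 4 decimal places.

0.8295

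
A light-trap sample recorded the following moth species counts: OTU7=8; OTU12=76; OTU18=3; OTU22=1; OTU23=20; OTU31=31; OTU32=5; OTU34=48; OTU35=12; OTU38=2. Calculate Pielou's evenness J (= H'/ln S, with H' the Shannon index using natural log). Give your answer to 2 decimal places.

Total N = 8+76+3+1+20+31+5+48+12+2 = 206, so the proportions are 0.0388, 0.3689, 0.0146, 0.0049, 0.0971, 0.1505, 0.0243, 0.233, 0.0583, 0.0097 (working shown to 4 dp, full precision carried).
H' = −Σ pᵢ ln pᵢ = −((-0.1262) + (-0.3679) + (-0.0616) + (-0.0259) + (-0.2264) + (-0.2850) + (-0.0903) + (-0.3394) + (-0.1656) + (-0.0450)) = 1.7332.
With S = 10 species, ln S = 2.3026, so J = 1.7332/2.3026 = 0.7527, i.e. 0.75 to 2 decimal places.

0.75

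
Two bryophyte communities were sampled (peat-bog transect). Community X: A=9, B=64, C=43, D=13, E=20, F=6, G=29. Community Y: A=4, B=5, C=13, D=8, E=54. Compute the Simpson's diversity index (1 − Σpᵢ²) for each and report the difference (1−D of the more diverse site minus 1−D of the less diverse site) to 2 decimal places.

0.23

Community X: N=184, proportions 0.0489, 0.3478, 0.2337, 0.0707, 0.1087, 0.0326, 0.1576, giving 1−D = 0.7793 (working shown to 4 dp, full precision carried).
Community Y: N=84, proportions 0.0476, 0.0595, 0.1548, 0.0952, 0.6429, giving 1−D = 0.5479.
Difference = |0.7793 − 0.5479| = 0.2314, i.e. 0.23 to 2 decimal places.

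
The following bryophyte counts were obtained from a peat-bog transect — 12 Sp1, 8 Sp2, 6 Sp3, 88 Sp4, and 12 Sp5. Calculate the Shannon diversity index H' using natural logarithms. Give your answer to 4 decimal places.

1.0186

Total N = 12+8+6+88+12 = 126, so the proportions are 0.095238, 0.063492, 0.047619, 0.698413, 0.095238 (working shown to 6 dp, full precision carried).
Each pᵢ ln pᵢ term: 0.095238×(-2.351375)=-0.223941, 0.063492×(-2.756840)=-0.175037, 0.047619×(-3.044522)=-0.144977, 0.698413×(-0.358945)=-0.250692, 0.095238×(-2.351375)=-0.223941.
Sum = -1.018588, so H' = 1.0186.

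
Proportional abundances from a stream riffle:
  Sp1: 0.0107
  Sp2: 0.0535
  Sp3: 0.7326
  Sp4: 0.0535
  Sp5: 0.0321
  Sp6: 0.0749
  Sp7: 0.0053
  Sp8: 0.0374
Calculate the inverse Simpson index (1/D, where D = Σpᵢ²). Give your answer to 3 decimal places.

D = 0.0107² + 0.0535² + 0.7326² + 0.0535² + 0.0321² + 0.0749² + 0.0053² + 0.0374² = 0.000114 + 0.002862 + 0.536703 + 0.002862 + 0.001030 + 0.005610 + 0.000028 + 0.001399 = 0.550609 (working shown to 6 dp, full precision carried).
So 1/D = 1.81617, i.e. 1.816 to 3 decimal places.

1.816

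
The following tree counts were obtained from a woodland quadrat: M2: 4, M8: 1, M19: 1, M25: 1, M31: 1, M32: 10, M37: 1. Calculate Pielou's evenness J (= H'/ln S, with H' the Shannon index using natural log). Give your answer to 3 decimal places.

0.740

Total N = 4+1+1+1+1+10+1 = 19, so the proportions are 0.21053, 0.05263, 0.05263, 0.05263, 0.05263, 0.52632, 0.05263 (working shown to 5 dp, full precision carried).
H' = −Σ pᵢ ln pᵢ = −((-0.32803) + (-0.15497) + (-0.15497) + (-0.15497) + (-0.15497) + (-0.33782) + (-0.15497)) = 1.44070.
With S = 7 species, ln S = 1.94591, so J = 1.44070/1.94591 = 0.74037, i.e. 0.740 to 3 decimal places.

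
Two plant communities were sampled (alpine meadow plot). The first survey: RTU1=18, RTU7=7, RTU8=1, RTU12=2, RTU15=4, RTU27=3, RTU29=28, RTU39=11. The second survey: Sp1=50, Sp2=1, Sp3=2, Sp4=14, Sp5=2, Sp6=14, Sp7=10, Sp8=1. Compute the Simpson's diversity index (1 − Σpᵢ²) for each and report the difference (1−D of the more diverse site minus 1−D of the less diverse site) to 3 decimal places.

The first survey: N=74, proportions 0.24324, 0.09459, 0.01351, 0.02703, 0.05405, 0.04054, 0.37838, 0.14865, giving 1−D = 0.76114 (working shown to 5 dp, full precision carried).
The second survey: N=94, proportions 0.53191, 0.01064, 0.02128, 0.14894, 0.02128, 0.14894, 0.10638, 0.01064, giving 1−D = 0.66025.
Difference = |0.76114 − 0.66025| = 0.10089, i.e. 0.101 to 3 decimal places.

0.101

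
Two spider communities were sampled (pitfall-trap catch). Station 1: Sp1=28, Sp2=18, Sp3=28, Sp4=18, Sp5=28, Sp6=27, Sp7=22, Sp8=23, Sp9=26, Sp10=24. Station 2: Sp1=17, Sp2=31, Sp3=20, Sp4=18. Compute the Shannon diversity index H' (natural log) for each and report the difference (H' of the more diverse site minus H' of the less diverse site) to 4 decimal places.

Station 1: N=242, proportions 0.115702, 0.07438, 0.115702, 0.07438, 0.115702, 0.11157, 0.090909, 0.095041, 0.107438, 0.099174, giving H' = 2.290387 (working shown to 6 dp, full precision carried).
Station 2: N=86, proportions 0.197674, 0.360465, 0.232558, 0.209302, giving H' = 1.354817.
Difference = |2.290387 − 1.354817| = 0.935570, i.e. 0.9356 to 4 decimal places.

0.9356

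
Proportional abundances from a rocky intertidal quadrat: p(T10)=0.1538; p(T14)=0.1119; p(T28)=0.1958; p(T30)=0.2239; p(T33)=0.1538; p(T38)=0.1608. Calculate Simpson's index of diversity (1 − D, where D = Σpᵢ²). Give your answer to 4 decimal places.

D = 0.1538² + 0.1119² + 0.1958² + 0.2239² + 0.1538² + 0.1608² = 0.023654 + 0.012522 + 0.038338 + 0.050131 + 0.023654 + 0.025857 = 0.174156 (working shown to 6 dp, full precision carried).
So 1 − D = 0.825844, i.e. 0.8258 to 4 decimal places.

0.8258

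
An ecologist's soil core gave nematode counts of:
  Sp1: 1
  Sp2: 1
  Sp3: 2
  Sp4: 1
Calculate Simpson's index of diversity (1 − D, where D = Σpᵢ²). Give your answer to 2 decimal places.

Total N = 1+1+2+1 = 5, so the proportions are 0.2, 0.2, 0.4, 0.2 (working shown to 4 dp, full precision carried).
D = 0.2² + 0.2² + 0.4² + 0.2² = 0.0400 + 0.0400 + 0.1600 + 0.0400 = 0.2800.
So 1 − D = 0.7200, i.e. 0.72 to 2 decimal places.

0.72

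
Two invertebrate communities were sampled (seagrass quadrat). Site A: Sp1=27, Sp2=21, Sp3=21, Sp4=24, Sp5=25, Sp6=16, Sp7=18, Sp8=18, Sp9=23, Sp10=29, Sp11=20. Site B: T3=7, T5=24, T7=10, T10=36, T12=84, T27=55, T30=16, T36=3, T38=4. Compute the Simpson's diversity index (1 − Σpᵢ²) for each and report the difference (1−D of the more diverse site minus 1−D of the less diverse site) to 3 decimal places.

Site A: N=242, proportions 0.11157, 0.08678, 0.08678, 0.09917, 0.10331, 0.06612, 0.07438, 0.07438, 0.09504, 0.11983, 0.08264, giving 1−D = 0.90632 (working shown to 5 dp, full precision carried).
Site B: N=239, proportions 0.02929, 0.10042, 0.04184, 0.15063, 0.35146, 0.23013, 0.06695, 0.01255, 0.01674, giving 1−D = 0.78321.
Difference = |0.90632 − 0.78321| = 0.12311, i.e. 0.123 to 3 decimal places.

0.123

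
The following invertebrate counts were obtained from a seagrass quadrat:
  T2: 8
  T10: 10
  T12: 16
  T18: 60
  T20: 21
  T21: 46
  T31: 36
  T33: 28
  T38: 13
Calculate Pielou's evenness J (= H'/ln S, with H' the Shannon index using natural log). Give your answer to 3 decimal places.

Total N = 8+10+16+60+21+46+36+28+13 = 238, so the proportions are 0.03361, 0.04202, 0.06723, 0.2521, 0.08824, 0.19328, 0.15126, 0.11765, 0.05462 (working shown to 5 dp, full precision carried).
H' = −Σ pᵢ ln pᵢ = −((-0.11404) + (-0.13318) + (-0.18149) + (-0.34738) + (-0.21421) + (-0.31768) + (-0.28569) + (-0.25177) + (-0.15880)) = 2.00425.
With S = 9 species, ln S = 2.19722, so J = 2.00425/2.19722 = 0.91217, i.e. 0.912 to 3 decimal places.

0.912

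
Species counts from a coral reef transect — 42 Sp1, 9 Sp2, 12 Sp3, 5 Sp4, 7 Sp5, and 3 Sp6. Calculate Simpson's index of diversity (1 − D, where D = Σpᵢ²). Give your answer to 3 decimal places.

Total N = 42+9+12+5+7+3 = 78, so the proportions are 0.53846, 0.11538, 0.15385, 0.0641, 0.08974, 0.03846 (working shown to 5 dp, full precision carried).
D = 0.53846² + 0.11538² + 0.15385² + 0.0641² + 0.08974² + 0.03846² = 0.28994 + 0.01331 + 0.02367 + 0.00411 + 0.00805 + 0.00148 = 0.34057.
So 1 − D = 0.65943, i.e. 0.659 to 3 decimal places.

0.659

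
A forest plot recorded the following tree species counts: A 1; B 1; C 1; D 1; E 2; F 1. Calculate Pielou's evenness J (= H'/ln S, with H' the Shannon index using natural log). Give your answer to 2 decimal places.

0.98

Total N = 1+1+1+1+2+1 = 7, so the proportions are 0.1429, 0.1429, 0.1429, 0.1429, 0.2857, 0.1429 (working shown to 4 dp, full precision carried).
H' = −Σ pᵢ ln pᵢ = −((-0.2780) + (-0.2780) + (-0.2780) + (-0.2780) + (-0.3579) + (-0.2780)) = 1.7479.
With S = 6 species, ln S = 1.7918, so J = 1.7479/1.7918 = 0.9755, i.e. 0.98 to 2 decimal places.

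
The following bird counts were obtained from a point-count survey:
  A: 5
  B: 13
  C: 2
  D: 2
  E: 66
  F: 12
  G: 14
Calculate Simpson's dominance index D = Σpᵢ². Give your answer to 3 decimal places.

0.377

Total N = 5+13+2+2+66+12+14 = 114, so the proportions are 0.04386, 0.11404, 0.01754, 0.01754, 0.57895, 0.10526, 0.12281 (working shown to 5 dp, full precision carried).
D = 0.04386² + 0.11404² + 0.01754² + 0.01754² + 0.57895² + 0.10526² + 0.12281² = 0.00192 + 0.01300 + 0.00031 + 0.00031 + 0.33518 + 0.01108 + 0.01508 = 0.37689.
To 3 decimal places, D = 0.377.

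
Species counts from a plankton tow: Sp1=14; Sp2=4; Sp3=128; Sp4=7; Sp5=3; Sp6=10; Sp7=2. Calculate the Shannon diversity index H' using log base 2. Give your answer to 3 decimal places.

Total N = 14+4+128+7+3+10+2 = 168, so the proportions are 0.08333, 0.02381, 0.7619, 0.04167, 0.01786, 0.05952, 0.0119 (working shown to 5 dp, full precision carried).
Each pᵢ log₂ pᵢ term: 0.08333×(-3.58496)=-0.29875, 0.02381×(-5.39232)=-0.12839, 0.7619×(-0.39232)=-0.29891, 0.04167×(-4.58496)=-0.19104, 0.01786×(-5.80735)=-0.10370, 0.05952×(-4.07039)=-0.24229, 0.0119×(-6.39232)=-0.07610.
Sum = -1.33917, so H' = 1.339.

1.339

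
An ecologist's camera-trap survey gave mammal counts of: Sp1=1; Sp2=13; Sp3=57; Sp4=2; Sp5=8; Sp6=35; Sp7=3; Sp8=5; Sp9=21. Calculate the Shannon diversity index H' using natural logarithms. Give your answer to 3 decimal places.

1.656

Total N = 1+13+57+2+8+35+3+5+21 = 145, so the proportions are 0.0069, 0.08966, 0.3931, 0.01379, 0.05517, 0.24138, 0.02069, 0.03448, 0.14483 (working shown to 5 dp, full precision carried).
Each pᵢ ln pᵢ term: 0.0069×(-4.97673)=-0.03432, 0.08966×(-2.41178)=-0.21623, 0.3931×(-0.93368)=-0.36703, 0.01379×(-4.28359)=-0.05908, 0.05517×(-2.89729)=-0.15985, 0.24138×(-1.42139)=-0.34309, 0.02069×(-3.87812)=-0.08024, 0.03448×(-3.36730)=-0.11611, 0.14483×(-1.93221)=-0.27984.
Sum = -1.65580, so H' = 1.656.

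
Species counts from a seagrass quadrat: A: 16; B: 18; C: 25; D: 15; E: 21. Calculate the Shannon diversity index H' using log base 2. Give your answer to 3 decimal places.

2.296

Total N = 16+18+25+15+21 = 95, so the proportions are 0.16842, 0.18947, 0.26316, 0.15789, 0.22105 (working shown to 5 dp, full precision carried).
Each pᵢ log₂ pᵢ term: 0.16842×(-2.56986)=-0.43282, 0.18947×(-2.39993)=-0.45472, 0.26316×(-1.92600)=-0.50684, 0.15789×(-2.66297)=-0.42047, 0.22105×(-2.17754)=-0.48135.
Sum = -2.29620, so H' = 2.296.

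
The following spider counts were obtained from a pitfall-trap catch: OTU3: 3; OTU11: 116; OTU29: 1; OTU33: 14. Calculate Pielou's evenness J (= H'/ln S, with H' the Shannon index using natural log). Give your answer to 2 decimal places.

Total N = 3+116+1+14 = 134, so the proportions are 0.0224, 0.8657, 0.0075, 0.1045 (working shown to 4 dp, full precision carried).
H' = −Σ pᵢ ln pᵢ = −((-0.0851) + (-0.1249) + (-0.0366) + (-0.2360)) = 0.4825.
With S = 4 species, ln S = 1.3863, so J = 0.4825/1.3863 = 0.3480, i.e. 0.35 to 2 decimal places.

0.35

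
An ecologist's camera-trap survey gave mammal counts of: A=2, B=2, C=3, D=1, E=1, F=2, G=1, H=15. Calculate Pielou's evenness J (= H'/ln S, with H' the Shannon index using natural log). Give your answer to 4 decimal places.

0.7287

Total N = 2+2+3+1+1+2+1+15 = 27, so the proportions are 0.074074, 0.074074, 0.111111, 0.037037, 0.037037, 0.074074, 0.037037, 0.555556 (working shown to 6 dp, full precision carried).
H' = −Σ pᵢ ln pᵢ = −((-0.192792) + (-0.192792) + (-0.244136) + (-0.122068) + (-0.122068) + (-0.192792) + (-0.122068) + (-0.326548)) = 1.515264.
With S = 8 species, ln S = 2.079442, so J = 1.515264/2.079442 = 0.728688, i.e. 0.7287 to 4 decimal places.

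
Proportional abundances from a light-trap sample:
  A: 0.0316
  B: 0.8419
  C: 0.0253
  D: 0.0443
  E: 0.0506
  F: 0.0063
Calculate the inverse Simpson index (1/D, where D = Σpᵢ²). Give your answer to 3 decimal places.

1.399

D = 0.0316² + 0.8419² + 0.0253² + 0.0443² + 0.0506² + 0.0063² = 0.000999 + 0.708796 + 0.000640 + 0.001962 + 0.002560 + 0.000040 = 0.714997 (working shown to 6 dp, full precision carried).
So 1/D = 1.39861, i.e. 1.399 to 3 decimal places.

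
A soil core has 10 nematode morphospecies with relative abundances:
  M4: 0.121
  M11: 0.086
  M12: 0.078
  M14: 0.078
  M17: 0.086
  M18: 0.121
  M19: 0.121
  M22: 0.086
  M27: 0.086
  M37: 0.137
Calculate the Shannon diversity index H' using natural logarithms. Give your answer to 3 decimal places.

Each pᵢ ln pᵢ term (working shown to 5 dp, full precision carried): 0.121×(-2.11196)=-0.25555, 0.086×(-2.45341)=-0.21099, 0.078×(-2.55105)=-0.19898, 0.078×(-2.55105)=-0.19898, 0.086×(-2.45341)=-0.21099, 0.121×(-2.11196)=-0.25555, 0.121×(-2.11196)=-0.25555, 0.086×(-2.45341)=-0.21099, 0.086×(-2.45341)=-0.21099, 0.137×(-1.98777)=-0.27233.
Sum = -2.28090, so H' = 2.281.

2.281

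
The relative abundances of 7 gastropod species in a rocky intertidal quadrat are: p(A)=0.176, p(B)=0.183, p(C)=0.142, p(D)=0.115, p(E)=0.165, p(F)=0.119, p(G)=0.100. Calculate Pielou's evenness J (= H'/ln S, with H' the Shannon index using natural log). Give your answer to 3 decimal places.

0.988

H' = −Σ pᵢ ln pᵢ = −((-0.30576) + (-0.31078) + (-0.27717) + (-0.24872) + (-0.29730) + (-0.25331) + (-0.23026)) = 1.92331 (working shown to 5 dp, full precision carried).
With S = 7 species, ln S = 1.94591, so J = 1.92331/1.94591 = 0.98838, i.e. 0.988 to 3 decimal places.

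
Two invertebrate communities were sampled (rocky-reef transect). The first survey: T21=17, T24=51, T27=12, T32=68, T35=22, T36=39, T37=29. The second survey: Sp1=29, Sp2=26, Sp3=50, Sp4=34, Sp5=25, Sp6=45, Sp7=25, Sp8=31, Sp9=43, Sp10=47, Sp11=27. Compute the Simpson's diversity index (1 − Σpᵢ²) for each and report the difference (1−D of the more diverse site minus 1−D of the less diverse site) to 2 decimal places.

The first survey: N=238, proportions 0.07143, 0.21429, 0.05042, 0.28571, 0.09244, 0.16387, 0.12185, giving 1−D = 0.81456 (working shown to 5 dp, full precision carried).
The second survey: N=382, proportions 0.07592, 0.06806, 0.13089, 0.08901, 0.06545, 0.1178, 0.06545, 0.08115, 0.11257, 0.12304, 0.07068, giving 1−D = 0.90272.
Difference = |0.81456 − 0.90272| = 0.08816, i.e. 0.09 to 2 decimal places.

0.09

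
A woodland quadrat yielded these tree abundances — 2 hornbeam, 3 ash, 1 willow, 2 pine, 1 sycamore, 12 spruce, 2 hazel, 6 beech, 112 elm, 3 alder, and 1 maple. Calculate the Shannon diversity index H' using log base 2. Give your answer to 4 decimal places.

Total N = 2+3+1+2+1+12+2+6+112+3+1 = 145, so the proportions are 0.013793, 0.02069, 0.006897, 0.013793, 0.006897, 0.082759, 0.013793, 0.041379, 0.772414, 0.02069, 0.006897 (working shown to 6 dp, full precision carried).
Each pᵢ log₂ pᵢ term: 0.013793×(-6.179909)=-0.085240, 0.02069×(-5.594947)=-0.115758, 0.006897×(-7.179909)=-0.049517, 0.013793×(-6.179909)=-0.085240, 0.006897×(-7.179909)=-0.049517, 0.082759×(-3.594947)=-0.297513, 0.013793×(-6.179909)=-0.085240, 0.041379×(-4.594947)=-0.190136, 0.772414×(-0.372554)=-0.287766, 0.02069×(-5.594947)=-0.115758, 0.006897×(-7.179909)=-0.049517.
Sum = -1.411200, so H' = 1.4112.

1.4112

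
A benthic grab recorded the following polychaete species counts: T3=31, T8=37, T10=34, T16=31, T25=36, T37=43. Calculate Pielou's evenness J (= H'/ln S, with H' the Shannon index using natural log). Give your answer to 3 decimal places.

0.996

Total N = 31+37+34+31+36+43 = 212, so the proportions are 0.14623, 0.17453, 0.16038, 0.14623, 0.16981, 0.20283 (working shown to 5 dp, full precision carried).
H' = −Σ pᵢ ln pᵢ = −((-0.28113) + (-0.30467) + (-0.29353) + (-0.28113) + (-0.30109) + (-0.32359)) = 1.78514.
With S = 6 species, ln S = 1.79176, so J = 1.78514/1.79176 = 0.99631, i.e. 0.996 to 3 decimal places.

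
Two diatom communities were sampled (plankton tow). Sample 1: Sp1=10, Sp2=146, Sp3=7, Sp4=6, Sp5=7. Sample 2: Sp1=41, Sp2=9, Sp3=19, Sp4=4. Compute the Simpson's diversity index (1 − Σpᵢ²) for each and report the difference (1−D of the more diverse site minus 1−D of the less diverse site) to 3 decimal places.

0.294

Sample 1: N=176, proportions 0.05682, 0.82955, 0.03977, 0.03409, 0.03977, giving 1−D = 0.30430 (working shown to 5 dp, full precision carried).
Sample 2: N=73, proportions 0.56164, 0.12329, 0.26027, 0.05479, giving 1−D = 0.59861.
Difference = |0.30430 − 0.59861| = 0.29431, i.e. 0.294 to 3 decimal places.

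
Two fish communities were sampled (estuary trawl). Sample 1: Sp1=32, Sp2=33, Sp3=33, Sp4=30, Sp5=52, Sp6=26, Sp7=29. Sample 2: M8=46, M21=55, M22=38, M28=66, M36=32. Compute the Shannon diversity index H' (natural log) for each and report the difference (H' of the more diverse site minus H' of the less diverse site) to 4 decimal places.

Sample 1: N=235, proportions 0.13617, 0.140426, 0.140426, 0.12766, 0.221277, 0.110638, 0.123404, giving H' = 1.921136 (working shown to 6 dp, full precision carried).
Sample 2: N=237, proportions 0.194093, 0.232068, 0.160338, 0.278481, 0.135021, giving H' = 1.577048.
Difference = |1.921136 − 1.577048| = 0.344088, i.e. 0.3441 to 4 decimal places.

0.3441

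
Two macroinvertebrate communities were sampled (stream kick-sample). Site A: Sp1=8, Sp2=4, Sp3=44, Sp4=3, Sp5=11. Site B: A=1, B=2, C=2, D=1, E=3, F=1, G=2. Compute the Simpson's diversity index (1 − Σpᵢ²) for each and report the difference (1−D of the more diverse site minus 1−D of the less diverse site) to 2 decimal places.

0.27

Site A: N=70, proportions 0.1143, 0.0571, 0.6286, 0.0429, 0.1571, giving 1−D = 0.5620 (working shown to 4 dp, full precision carried).
Site B: N=12, proportions 0.0833, 0.1667, 0.1667, 0.0833, 0.25, 0.0833, 0.1667, giving 1−D = 0.8333.
Difference = |0.5620 − 0.8333| = 0.2713, i.e. 0.27 to 2 decimal places.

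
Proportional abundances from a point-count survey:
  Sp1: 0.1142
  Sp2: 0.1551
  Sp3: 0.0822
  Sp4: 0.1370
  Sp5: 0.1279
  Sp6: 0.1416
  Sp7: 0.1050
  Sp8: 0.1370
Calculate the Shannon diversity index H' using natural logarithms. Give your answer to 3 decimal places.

2.063

Each pᵢ ln pᵢ term (working shown to 5 dp, full precision carried): 0.1142×(-2.16980)=-0.24779, 0.1551×(-1.86369)=-0.28906, 0.0822×(-2.49860)=-0.20538, 0.137×(-1.98777)=-0.27233, 0.1279×(-2.05651)=-0.26303, 0.1416×(-1.95475)=-0.27679, 0.105×(-2.25379)=-0.23665, 0.137×(-1.98777)=-0.27233.
Sum = -2.06335, so H' = 2.063.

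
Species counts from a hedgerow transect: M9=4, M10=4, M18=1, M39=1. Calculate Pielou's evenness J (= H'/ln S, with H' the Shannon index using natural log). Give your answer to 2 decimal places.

0.86

Total N = 4+4+1+1 = 10, so the proportions are 0.4, 0.4, 0.1, 0.1 (working shown to 4 dp, full precision carried).
H' = −Σ pᵢ ln pᵢ = −((-0.3665) + (-0.3665) + (-0.2303) + (-0.2303)) = 1.1935.
With S = 4 species, ln S = 1.3863, so J = 1.1935/1.3863 = 0.8610, i.e. 0.86 to 2 decimal places.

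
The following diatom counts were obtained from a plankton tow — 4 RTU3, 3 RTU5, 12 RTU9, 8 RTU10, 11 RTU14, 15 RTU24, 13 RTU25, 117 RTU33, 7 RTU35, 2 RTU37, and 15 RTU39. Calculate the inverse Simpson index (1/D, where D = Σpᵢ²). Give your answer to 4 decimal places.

Total N = 4+3+12+8+11+15+13+117+7+2+15 = 207, so the proportions are 0.0193237, 0.0144928, 0.057971, 0.0386473, 0.0531401, 0.0724638, 0.0628019, 0.5652174, 0.0338164, 0.0096618, 0.0724638 (working shown to 7 dp, full precision carried).
D = 0.0193237² + 0.0144928² + 0.057971² + 0.0386473² + 0.0531401² + 0.0724638² + 0.0628019² + 0.5652174² + 0.0338164² + 0.0096618² + 0.0724638² = 0.0003734 + 0.0002100 + 0.0033606 + 0.0014936 + 0.0028239 + 0.0052510 + 0.0039441 + 0.3194707 + 0.0011436 + 0.0000934 + 0.0052510 = 0.3434152.
So 1/D = 2.911927, i.e. 2.9119 to 4 decimal places.

2.9119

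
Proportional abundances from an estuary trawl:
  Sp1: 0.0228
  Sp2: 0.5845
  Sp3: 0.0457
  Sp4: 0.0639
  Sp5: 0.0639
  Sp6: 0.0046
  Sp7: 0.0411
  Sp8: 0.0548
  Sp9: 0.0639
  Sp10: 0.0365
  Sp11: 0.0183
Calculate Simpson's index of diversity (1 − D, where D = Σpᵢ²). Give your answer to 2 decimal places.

D = 0.0228² + 0.5845² + 0.0457² + 0.0639² + 0.0639² + 0.0046² + 0.0411² + 0.0548² + 0.0639² + 0.0365² + 0.0183² = 0.0005 + 0.3416 + 0.0021 + 0.0041 + 0.0041 + 0.0000 + 0.0017 + 0.0030 + 0.0041 + 0.0013 + 0.0003 = 0.3629 (working shown to 4 dp, full precision carried).
So 1 − D = 0.6371, i.e. 0.64 to 2 decimal places.

0.64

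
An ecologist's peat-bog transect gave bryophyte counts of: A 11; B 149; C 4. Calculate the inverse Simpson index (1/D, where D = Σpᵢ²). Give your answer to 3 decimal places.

1.204

Total N = 11+149+4 = 164, so the proportions are 0.067073, 0.908537, 0.02439 (working shown to 6 dp, full precision carried).
D = 0.067073² + 0.908537² + 0.02439² = 0.004499 + 0.825439 + 0.000595 = 0.830532.
So 1/D = 1.20405, i.e. 1.204 to 3 decimal places.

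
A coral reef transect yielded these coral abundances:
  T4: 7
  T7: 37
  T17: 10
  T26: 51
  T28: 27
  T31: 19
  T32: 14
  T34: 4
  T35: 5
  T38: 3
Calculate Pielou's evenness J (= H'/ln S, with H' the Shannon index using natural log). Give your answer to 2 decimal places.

0.85

Total N = 7+37+10+51+27+19+14+4+5+3 = 177, so the proportions are 0.0395, 0.209, 0.0565, 0.2881, 0.1525, 0.1073, 0.0791, 0.0226, 0.0282, 0.0169 (working shown to 4 dp, full precision carried).
H' = −Σ pᵢ ln pᵢ = −((-0.1277) + (-0.3272) + (-0.1623) + (-0.3585) + (-0.2868) + (-0.2396) + (-0.2007) + (-0.0856) + (-0.1008) + (-0.0691)) = 1.9584.
With S = 10 species, ln S = 2.3026, so J = 1.9584/2.3026 = 0.8505, i.e. 0.85 to 2 decimal places.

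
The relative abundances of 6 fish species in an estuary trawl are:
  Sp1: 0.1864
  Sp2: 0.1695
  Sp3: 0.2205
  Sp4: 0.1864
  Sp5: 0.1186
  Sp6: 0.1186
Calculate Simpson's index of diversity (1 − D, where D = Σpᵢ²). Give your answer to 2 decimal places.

0.83

D = 0.1864² + 0.1695² + 0.2205² + 0.1864² + 0.1186² + 0.1186² = 0.0347 + 0.0287 + 0.0486 + 0.0347 + 0.0141 + 0.0141 = 0.1750 (working shown to 4 dp, full precision carried).
So 1 − D = 0.8250, i.e. 0.83 to 2 decimal places.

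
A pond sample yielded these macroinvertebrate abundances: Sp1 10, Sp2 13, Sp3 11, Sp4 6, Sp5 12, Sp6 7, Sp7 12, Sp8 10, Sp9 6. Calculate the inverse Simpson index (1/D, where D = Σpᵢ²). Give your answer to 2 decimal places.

8.42

Total N = 10+13+11+6+12+7+12+10+6 = 87, so the proportions are 0.114943, 0.149425, 0.126437, 0.068966, 0.137931, 0.08046, 0.137931, 0.114943, 0.068966 (working shown to 6 dp, full precision carried).
D = 0.114943² + 0.149425² + 0.126437² + 0.068966² + 0.137931² + 0.08046² + 0.137931² + 0.114943² + 0.068966² = 0.013212 + 0.022328 + 0.015986 + 0.004756 + 0.019025 + 0.006474 + 0.019025 + 0.013212 + 0.004756 = 0.118774.
So 1/D = 8.4194, i.e. 8.42 to 2 decimal places.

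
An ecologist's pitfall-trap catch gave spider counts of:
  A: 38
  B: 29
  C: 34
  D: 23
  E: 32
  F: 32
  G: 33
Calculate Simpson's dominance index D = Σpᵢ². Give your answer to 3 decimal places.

0.146

Total N = 38+29+34+23+32+32+33 = 221, so the proportions are 0.17195, 0.13122, 0.15385, 0.10407, 0.1448, 0.1448, 0.14932 (working shown to 5 dp, full precision carried).
D = 0.17195² + 0.13122² + 0.15385² + 0.10407² + 0.1448² + 0.1448² + 0.14932² = 0.02957 + 0.01722 + 0.02367 + 0.01083 + 0.02097 + 0.02097 + 0.02230 = 0.14551.
To 3 decimal places, D = 0.146.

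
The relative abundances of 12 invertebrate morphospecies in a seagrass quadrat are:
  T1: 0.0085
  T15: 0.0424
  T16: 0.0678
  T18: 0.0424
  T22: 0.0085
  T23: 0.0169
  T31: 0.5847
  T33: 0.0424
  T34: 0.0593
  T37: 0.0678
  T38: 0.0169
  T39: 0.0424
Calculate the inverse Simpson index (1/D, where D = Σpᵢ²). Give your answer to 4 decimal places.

2.7587

D = 0.0085² + 0.0424² + 0.0678² + 0.0424² + 0.0085² + 0.0169² + 0.5847² + 0.0424² + 0.0593² + 0.0678² + 0.0169² + 0.0424² = 0.0000723 + 0.0017978 + 0.0045968 + 0.0017978 + 0.0000723 + 0.0002856 + 0.3418741 + 0.0017978 + 0.0035165 + 0.0045968 + 0.0002856 + 0.0017978 = 0.3624910 (working shown to 7 dp, full precision carried).
So 1/D = 2.758689, i.e. 2.7587 to 4 decimal places.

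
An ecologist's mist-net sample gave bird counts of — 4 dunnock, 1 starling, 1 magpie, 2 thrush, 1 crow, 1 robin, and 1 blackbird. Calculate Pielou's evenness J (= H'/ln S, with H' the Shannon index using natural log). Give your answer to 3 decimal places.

0.908

Total N = 4+1+1+2+1+1+1 = 11, so the proportions are 0.36364, 0.09091, 0.09091, 0.18182, 0.09091, 0.09091, 0.09091 (working shown to 5 dp, full precision carried).
H' = −Σ pᵢ ln pᵢ = −((-0.36785) + (-0.21799) + (-0.21799) + (-0.30995) + (-0.21799) + (-0.21799) + (-0.21799)) = 1.76776.
With S = 7 species, ln S = 1.94591, so J = 1.76776/1.94591 = 0.90845, i.e. 0.908 to 3 decimal places.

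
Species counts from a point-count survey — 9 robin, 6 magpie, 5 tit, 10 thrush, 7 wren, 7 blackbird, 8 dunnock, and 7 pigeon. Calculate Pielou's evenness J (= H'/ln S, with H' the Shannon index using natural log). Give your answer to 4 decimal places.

0.9901

Total N = 9+6+5+10+7+7+8+7 = 59, so the proportions are 0.152542, 0.101695, 0.084746, 0.169492, 0.118644, 0.118644, 0.135593, 0.118644 (working shown to 6 dp, full precision carried).
H' = −Σ pᵢ ln pᵢ = −((-0.286827) + (-0.232452) + (-0.209161) + (-0.300839) + (-0.252905) + (-0.252905) + (-0.270928) + (-0.252905)) = 2.058923.
With S = 8 species, ln S = 2.079442, so J = 2.058923/2.079442 = 0.990133, i.e. 0.9901 to 4 decimal places.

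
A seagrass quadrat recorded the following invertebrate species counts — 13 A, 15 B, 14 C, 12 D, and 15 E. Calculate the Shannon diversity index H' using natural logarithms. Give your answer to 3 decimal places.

Total N = 13+15+14+12+15 = 69, so the proportions are 0.18841, 0.21739, 0.2029, 0.17391, 0.21739 (working shown to 5 dp, full precision carried).
Each pᵢ ln pᵢ term: 0.18841×(-1.66916)=-0.31448, 0.21739×(-1.52606)=-0.33175, 0.2029×(-1.59505)=-0.32363, 0.17391×(-1.74920)=-0.30421, 0.21739×(-1.52606)=-0.33175.
Sum = -1.60582, so H' = 1.606.

1.606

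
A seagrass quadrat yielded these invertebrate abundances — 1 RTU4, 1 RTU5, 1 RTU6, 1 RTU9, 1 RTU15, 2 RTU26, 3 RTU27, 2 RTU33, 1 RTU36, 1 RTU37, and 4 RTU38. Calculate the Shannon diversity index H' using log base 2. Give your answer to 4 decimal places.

Total N = 1+1+1+1+1+2+3+2+1+1+4 = 18, so the proportions are 0.055556, 0.055556, 0.055556, 0.055556, 0.055556, 0.111111, 0.166667, 0.111111, 0.055556, 0.055556, 0.222222 (working shown to 6 dp, full precision carried).
Each pᵢ log₂ pᵢ term: 0.055556×(-4.169925)=-0.231663, 0.055556×(-4.169925)=-0.231663, 0.055556×(-4.169925)=-0.231663, 0.055556×(-4.169925)=-0.231663, 0.055556×(-4.169925)=-0.231663, 0.111111×(-3.169925)=-0.352214, 0.166667×(-2.584963)=-0.430827, 0.111111×(-3.169925)=-0.352214, 0.055556×(-4.169925)=-0.231663, 0.055556×(-4.169925)=-0.231663, 0.222222×(-2.169925)=-0.482206.
Sum = -3.239098, so H' = 3.2391.

3.2391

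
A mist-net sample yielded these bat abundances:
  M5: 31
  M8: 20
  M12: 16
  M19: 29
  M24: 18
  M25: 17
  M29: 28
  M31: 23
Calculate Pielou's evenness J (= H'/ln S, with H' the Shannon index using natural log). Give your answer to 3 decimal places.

Total N = 31+20+16+29+18+17+28+23 = 182, so the proportions are 0.17033, 0.10989, 0.08791, 0.15934, 0.0989, 0.09341, 0.15385, 0.12637 (working shown to 5 dp, full precision carried).
H' = −Σ pᵢ ln pᵢ = −((-0.30149) + (-0.24267) + (-0.21375) + (-0.29266) + (-0.22882) + (-0.22145) + (-0.28797) + (-0.26141)) = 2.05021.
With S = 8 species, ln S = 2.07944, so J = 2.05021/2.07944 = 0.98594, i.e. 0.986 to 3 decimal places.

0.986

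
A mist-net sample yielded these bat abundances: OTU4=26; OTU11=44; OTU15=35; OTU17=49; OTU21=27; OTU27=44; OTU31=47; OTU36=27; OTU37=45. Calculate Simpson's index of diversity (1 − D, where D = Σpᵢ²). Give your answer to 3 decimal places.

Total N = 26+44+35+49+27+44+47+27+45 = 344, so the proportions are 0.07558, 0.12791, 0.10174, 0.14244, 0.07849, 0.12791, 0.13663, 0.07849, 0.13081 (working shown to 5 dp, full precision carried).
D = 0.07558² + 0.12791² + 0.10174² + 0.14244² + 0.07849² + 0.12791² + 0.13663² + 0.07849² + 0.13081² = 0.00571 + 0.01636 + 0.01035 + 0.02029 + 0.00616 + 0.01636 + 0.01867 + 0.00616 + 0.01711 = 0.11717.
So 1 − D = 0.88283, i.e. 0.883 to 3 decimal places.

0.883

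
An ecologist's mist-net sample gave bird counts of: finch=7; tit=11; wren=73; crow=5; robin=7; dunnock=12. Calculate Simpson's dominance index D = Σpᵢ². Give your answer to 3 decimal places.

0.432

Total N = 7+11+73+5+7+12 = 115, so the proportions are 0.06087, 0.09565, 0.63478, 0.04348, 0.06087, 0.10435 (working shown to 5 dp, full precision carried).
D = 0.06087² + 0.09565² + 0.63478² + 0.04348² + 0.06087² + 0.10435² = 0.00371 + 0.00915 + 0.40295 + 0.00189 + 0.00371 + 0.01089 = 0.43229.
To 3 decimal places, D = 0.432.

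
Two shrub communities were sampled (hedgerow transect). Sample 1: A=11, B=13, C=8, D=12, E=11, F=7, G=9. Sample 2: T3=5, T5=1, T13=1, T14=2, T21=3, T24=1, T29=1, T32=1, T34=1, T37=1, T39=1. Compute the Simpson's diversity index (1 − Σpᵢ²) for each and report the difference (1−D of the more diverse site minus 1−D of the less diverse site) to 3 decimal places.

Sample 1: N=71, proportions 0.1549296, 0.1830986, 0.1126761, 0.1690141, 0.1549296, 0.0985915, 0.1267606, giving 1−D = 0.8514184 (working shown to 7 dp, full precision carried).
Sample 2: N=18, proportions 0.2777778, 0.0555556, 0.0555556, 0.1111111, 0.1666667, 0.0555556, 0.0555556, 0.0555556, 0.0555556, 0.0555556, 0.0555556, giving 1−D = 0.8580247.
Difference = |0.8514184 − 0.8580247| = 0.0066063, i.e. 0.007 to 3 decimal places.

0.007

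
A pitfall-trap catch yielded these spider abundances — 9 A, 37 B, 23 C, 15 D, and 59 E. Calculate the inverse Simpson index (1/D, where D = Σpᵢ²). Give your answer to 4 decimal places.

3.5970

Total N = 9+37+23+15+59 = 143, so the proportions are 0.06293706, 0.25874126, 0.16083916, 0.1048951, 0.41258741 (working shown to 8 dp, full precision carried).
D = 0.06293706² + 0.25874126² + 0.16083916² + 0.1048951² + 0.41258741² = 0.00396107 + 0.06694704 + 0.02586924 + 0.01100298 + 0.17022837 = 0.27800870.
So 1/D = 3.597010, i.e. 3.5970 to 4 decimal places.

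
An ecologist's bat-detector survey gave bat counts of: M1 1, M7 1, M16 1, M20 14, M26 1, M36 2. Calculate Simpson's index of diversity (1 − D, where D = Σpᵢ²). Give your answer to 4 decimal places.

0.4900

Total N = 1+1+1+14+1+2 = 20, so the proportions are 0.05, 0.05, 0.05, 0.7, 0.05, 0.1 (working shown to 6 dp, full precision carried).
D = 0.05² + 0.05² + 0.05² + 0.7² + 0.05² + 0.1² = 0.002500 + 0.002500 + 0.002500 + 0.490000 + 0.002500 + 0.010000 = 0.510000.
So 1 − D = 0.490000, i.e. 0.4900 to 4 decimal places.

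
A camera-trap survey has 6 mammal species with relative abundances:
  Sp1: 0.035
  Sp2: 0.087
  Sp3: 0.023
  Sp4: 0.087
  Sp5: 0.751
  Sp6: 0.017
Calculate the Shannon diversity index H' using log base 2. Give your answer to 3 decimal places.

Each pᵢ log₂ pᵢ term (working shown to 5 dp, full precision carried): 0.035×(-4.83650)=-0.16928, 0.087×(-3.52284)=-0.30649, 0.023×(-5.44222)=-0.12517, 0.087×(-3.52284)=-0.30649, 0.751×(-0.41312)=-0.31025, 0.017×(-5.87832)=-0.09993.
Sum = -1.31760, so H' = 1.318.

1.318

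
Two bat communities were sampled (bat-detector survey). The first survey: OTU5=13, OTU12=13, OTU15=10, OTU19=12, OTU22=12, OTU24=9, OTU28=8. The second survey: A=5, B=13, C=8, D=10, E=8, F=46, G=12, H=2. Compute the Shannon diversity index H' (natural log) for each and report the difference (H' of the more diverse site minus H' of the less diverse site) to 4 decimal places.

The first survey: N=77, proportions 0.168831, 0.168831, 0.12987, 0.155844, 0.155844, 0.116883, 0.103896, giving H' = 1.931301 (working shown to 6 dp, full precision carried).
The second survey: N=104, proportions 0.048077, 0.125, 0.076923, 0.096154, 0.076923, 0.442308, 0.115385, 0.019231, giving H' = 1.711592.
Difference = |1.931301 − 1.711592| = 0.219709, i.e. 0.2197 to 4 decimal places.

0.2197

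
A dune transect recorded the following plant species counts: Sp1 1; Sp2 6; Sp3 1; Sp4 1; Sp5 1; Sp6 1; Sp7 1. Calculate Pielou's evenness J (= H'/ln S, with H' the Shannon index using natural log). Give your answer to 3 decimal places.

Total N = 1+6+1+1+1+1+1 = 12, so the proportions are 0.08333, 0.5, 0.08333, 0.08333, 0.08333, 0.08333, 0.08333 (working shown to 5 dp, full precision carried).
H' = −Σ pᵢ ln pᵢ = −((-0.20708) + (-0.34657) + (-0.20708) + (-0.20708) + (-0.20708) + (-0.20708) + (-0.20708)) = 1.58903.
With S = 7 species, ln S = 1.94591, so J = 1.58903/1.94591 = 0.81660, i.e. 0.817 to 3 decimal places.

0.817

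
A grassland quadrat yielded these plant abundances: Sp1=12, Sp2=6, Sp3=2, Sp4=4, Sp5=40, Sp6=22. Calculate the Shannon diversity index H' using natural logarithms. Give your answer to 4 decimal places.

1.3955

Total N = 12+6+2+4+40+22 = 86, so the proportions are 0.139535, 0.069767, 0.023256, 0.046512, 0.465116, 0.255814 (working shown to 6 dp, full precision carried).
Each pᵢ ln pᵢ term: 0.139535×(-1.969441)=-0.274806, 0.069767×(-2.662588)=-0.185762, 0.023256×(-3.761200)=-0.087470, 0.046512×(-3.068053)=-0.142700, 0.465116×(-0.765468)=-0.356032, 0.255814×(-1.363305)=-0.348752.
Sum = -1.395521, so H' = 1.3955.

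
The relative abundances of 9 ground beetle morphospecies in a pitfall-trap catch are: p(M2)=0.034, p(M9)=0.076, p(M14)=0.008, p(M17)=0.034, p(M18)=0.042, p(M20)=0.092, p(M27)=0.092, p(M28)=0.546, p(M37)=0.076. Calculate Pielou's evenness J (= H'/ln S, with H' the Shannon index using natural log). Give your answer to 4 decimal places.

0.7113

H' = −Σ pᵢ ln pᵢ = −((-0.114967) + (-0.195854) + (-0.038627) + (-0.114967) + (-0.133144) + (-0.219509) + (-0.219509) + (-0.330404) + (-0.195854)) = 1.562835 (working shown to 6 dp, full precision carried).
With S = 9 species, ln S = 2.197225, so J = 1.562835/2.197225 = 0.711277, i.e. 0.7113 to 4 decimal places.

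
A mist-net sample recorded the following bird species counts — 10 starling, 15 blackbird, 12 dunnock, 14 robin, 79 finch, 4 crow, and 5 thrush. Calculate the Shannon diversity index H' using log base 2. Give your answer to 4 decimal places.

2.0416

Total N = 10+15+12+14+79+4+5 = 139, so the proportions are 0.071942, 0.107914, 0.086331, 0.100719, 0.568345, 0.028777, 0.035971 (working shown to 6 dp, full precision carried).
Each pᵢ log₂ pᵢ term: 0.071942×(-3.797013)=-0.273166, 0.107914×(-3.212050)=-0.346624, 0.086331×(-3.533979)=-0.305092, 0.100719×(-3.311586)=-0.333541, 0.568345×(-0.815160)=-0.463293, 0.028777×(-5.118941)=-0.147308, 0.035971×(-4.797013)=-0.172554.
Sum = -2.041578, so H' = 2.0416.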